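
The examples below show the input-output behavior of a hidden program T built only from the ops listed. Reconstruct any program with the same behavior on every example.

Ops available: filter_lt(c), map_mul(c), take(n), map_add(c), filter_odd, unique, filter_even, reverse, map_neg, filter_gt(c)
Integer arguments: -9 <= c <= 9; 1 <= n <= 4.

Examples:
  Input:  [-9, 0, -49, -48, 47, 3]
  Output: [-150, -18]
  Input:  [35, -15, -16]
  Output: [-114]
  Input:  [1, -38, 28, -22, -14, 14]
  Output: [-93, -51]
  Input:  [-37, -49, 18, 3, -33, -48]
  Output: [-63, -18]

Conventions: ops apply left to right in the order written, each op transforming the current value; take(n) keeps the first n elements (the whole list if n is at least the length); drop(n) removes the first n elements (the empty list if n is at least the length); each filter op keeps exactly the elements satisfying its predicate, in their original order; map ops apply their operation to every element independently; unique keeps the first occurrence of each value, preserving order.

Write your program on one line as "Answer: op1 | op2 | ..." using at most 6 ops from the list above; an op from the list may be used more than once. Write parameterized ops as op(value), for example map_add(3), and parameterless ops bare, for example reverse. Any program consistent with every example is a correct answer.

map_mul(3) | filter_gt(3) | map_neg | map_add(-8) | map_add(-4) | map_add(3)

Check, running the answer program on each example:
  [-9, 0, -49, -48, 47, 3] -> [-27, 0, -147, -144, 141, 9] -> [141, 9] -> [-141, -9] -> [-149, -17] -> [-153, -21] -> [-150, -18]
  [35, -15, -16] -> [105, -45, -48] -> [105] -> [-105] -> [-113] -> [-117] -> [-114]
  [1, -38, 28, -22, -14, 14] -> [3, -114, 84, -66, -42, 42] -> [84, 42] -> [-84, -42] -> [-92, -50] -> [-96, -54] -> [-93, -51]
  [-37, -49, 18, 3, -33, -48] -> [-111, -147, 54, 9, -99, -144] -> [54, 9] -> [-54, -9] -> [-62, -17] -> [-66, -21] -> [-63, -18]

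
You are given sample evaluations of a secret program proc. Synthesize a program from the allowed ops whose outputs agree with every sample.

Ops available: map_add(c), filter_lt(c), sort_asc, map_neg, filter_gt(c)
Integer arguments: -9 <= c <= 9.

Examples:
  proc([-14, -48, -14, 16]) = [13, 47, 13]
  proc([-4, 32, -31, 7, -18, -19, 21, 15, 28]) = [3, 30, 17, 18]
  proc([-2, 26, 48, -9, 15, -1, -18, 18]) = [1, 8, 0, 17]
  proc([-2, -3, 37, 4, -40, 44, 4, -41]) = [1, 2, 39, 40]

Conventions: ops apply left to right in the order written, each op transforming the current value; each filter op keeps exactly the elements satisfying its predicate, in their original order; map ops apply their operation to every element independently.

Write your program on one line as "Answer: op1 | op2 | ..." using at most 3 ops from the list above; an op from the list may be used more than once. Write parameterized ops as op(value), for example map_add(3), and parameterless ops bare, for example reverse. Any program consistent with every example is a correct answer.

map_neg | map_add(-1) | filter_gt(-5)

Check, running the answer program on each example:
  [-14, -48, -14, 16] -> [14, 48, 14, -16] -> [13, 47, 13, -17] -> [13, 47, 13]
  [-4, 32, -31, 7, -18, -19, 21, 15, 28] -> [4, -32, 31, -7, 18, 19, -21, -15, -28] -> [3, -33, 30, -8, 17, 18, -22, -16, -29] -> [3, 30, 17, 18]
  [-2, 26, 48, -9, 15, -1, -18, 18] -> [2, -26, -48, 9, -15, 1, 18, -18] -> [1, -27, -49, 8, -16, 0, 17, -19] -> [1, 8, 0, 17]
  [-2, -3, 37, 4, -40, 44, 4, -41] -> [2, 3, -37, -4, 40, -44, -4, 41] -> [1, 2, -38, -5, 39, -45, -5, 40] -> [1, 2, 39, 40]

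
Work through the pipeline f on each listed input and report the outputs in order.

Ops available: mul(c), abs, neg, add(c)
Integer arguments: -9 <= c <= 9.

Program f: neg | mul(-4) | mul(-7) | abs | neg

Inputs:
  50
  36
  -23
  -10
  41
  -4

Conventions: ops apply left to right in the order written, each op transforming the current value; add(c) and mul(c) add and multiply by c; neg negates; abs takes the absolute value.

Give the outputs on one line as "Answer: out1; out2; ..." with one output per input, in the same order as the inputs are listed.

-1400; -1008; -644; -280; -1148; -112

Execution, op by op:
  50 -> -50 -> 200 -> -1400 -> 1400 -> -1400
  36 -> -36 -> 144 -> -1008 -> 1008 -> -1008
  -23 -> 23 -> -92 -> 644 -> 644 -> -644
  -10 -> 10 -> -40 -> 280 -> 280 -> -280
  41 -> -41 -> 164 -> -1148 -> 1148 -> -1148
  -4 -> 4 -> -16 -> 112 -> 112 -> -112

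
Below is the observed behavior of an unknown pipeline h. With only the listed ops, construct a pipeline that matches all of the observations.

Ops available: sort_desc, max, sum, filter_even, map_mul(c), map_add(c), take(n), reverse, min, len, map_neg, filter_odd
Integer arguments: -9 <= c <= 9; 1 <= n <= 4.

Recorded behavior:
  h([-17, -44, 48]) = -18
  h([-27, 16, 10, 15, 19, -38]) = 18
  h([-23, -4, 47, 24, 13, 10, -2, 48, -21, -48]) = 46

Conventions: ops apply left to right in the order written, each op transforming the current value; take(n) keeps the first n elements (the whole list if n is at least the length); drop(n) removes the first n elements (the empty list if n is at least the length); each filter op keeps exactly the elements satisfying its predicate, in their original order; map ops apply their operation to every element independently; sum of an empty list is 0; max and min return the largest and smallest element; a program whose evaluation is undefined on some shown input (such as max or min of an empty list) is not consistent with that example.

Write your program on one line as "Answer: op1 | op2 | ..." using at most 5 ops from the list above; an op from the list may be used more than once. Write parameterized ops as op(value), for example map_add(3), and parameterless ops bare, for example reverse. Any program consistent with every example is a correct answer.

map_add(-1) | sort_desc | filter_even | max

Check, running the answer program on each example:
  [-17, -44, 48] -> [-18, -45, 47] -> [47, -18, -45] -> [-18] -> -18
  [-27, 16, 10, 15, 19, -38] -> [-28, 15, 9, 14, 18, -39] -> [18, 15, 14, 9, -28, -39] -> [18, 14, -28] -> 18
  [-23, -4, 47, 24, 13, 10, -2, 48, -21, -48] -> [-24, -5, 46, 23, 12, 9, -3, 47, -22, -49] -> [47, 46, 23, 12, 9, -3, -5, -22, -24, -49] -> [46, 12, -22, -24] -> 46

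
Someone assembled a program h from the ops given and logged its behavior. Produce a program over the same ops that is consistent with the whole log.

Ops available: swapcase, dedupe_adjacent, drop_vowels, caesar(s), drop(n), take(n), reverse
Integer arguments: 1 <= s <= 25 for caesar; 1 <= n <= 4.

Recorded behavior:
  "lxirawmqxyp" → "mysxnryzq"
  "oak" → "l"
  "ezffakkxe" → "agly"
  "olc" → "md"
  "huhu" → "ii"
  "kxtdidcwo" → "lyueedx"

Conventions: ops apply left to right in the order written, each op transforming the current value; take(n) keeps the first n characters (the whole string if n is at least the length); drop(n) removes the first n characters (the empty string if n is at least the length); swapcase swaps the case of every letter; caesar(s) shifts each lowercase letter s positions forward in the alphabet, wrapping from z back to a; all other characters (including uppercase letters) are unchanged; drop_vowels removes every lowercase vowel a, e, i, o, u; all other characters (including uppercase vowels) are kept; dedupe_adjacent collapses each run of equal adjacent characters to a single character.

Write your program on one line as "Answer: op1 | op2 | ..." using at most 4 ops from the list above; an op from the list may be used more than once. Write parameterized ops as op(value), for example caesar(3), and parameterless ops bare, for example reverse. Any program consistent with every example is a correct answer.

dedupe_adjacent | drop_vowels | caesar(1)

Check, running the answer program on each example:
  "lxirawmqxyp" -> "lxirawmqxyp" -> "lxrwmqxyp" -> "mysxnryzq"
  "oak" -> "oak" -> "k" -> "l"
  "ezffakkxe" -> "ezfakxe" -> "zfkx" -> "agly"
  "olc" -> "olc" -> "lc" -> "md"
  "huhu" -> "huhu" -> "hh" -> "ii"
  "kxtdidcwo" -> "kxtdidcwo" -> "kxtddcw" -> "lyueedx"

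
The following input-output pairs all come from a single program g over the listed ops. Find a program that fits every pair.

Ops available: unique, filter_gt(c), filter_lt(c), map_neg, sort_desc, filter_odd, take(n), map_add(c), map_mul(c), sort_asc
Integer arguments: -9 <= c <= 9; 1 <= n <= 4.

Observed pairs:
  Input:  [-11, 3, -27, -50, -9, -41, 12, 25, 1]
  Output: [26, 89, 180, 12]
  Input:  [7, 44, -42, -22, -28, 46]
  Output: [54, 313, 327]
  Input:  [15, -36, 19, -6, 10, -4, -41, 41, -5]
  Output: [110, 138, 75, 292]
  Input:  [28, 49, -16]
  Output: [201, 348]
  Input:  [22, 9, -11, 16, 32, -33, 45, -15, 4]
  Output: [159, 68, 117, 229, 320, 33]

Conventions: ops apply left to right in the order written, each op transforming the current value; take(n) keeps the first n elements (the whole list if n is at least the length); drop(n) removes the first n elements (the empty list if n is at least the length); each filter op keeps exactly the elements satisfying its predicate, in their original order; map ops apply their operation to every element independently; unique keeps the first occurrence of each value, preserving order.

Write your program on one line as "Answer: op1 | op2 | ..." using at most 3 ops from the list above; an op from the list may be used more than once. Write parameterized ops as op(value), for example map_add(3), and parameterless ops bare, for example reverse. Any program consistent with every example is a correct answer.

map_mul(7) | map_add(5) | filter_gt(4)

Check, running the answer program on each example:
  [-11, 3, -27, -50, -9, -41, 12, 25, 1] -> [-77, 21, -189, -350, -63, -287, 84, 175, 7] -> [-72, 26, -184, -345, -58, -282, 89, 180, 12] -> [26, 89, 180, 12]
  [7, 44, -42, -22, -28, 46] -> [49, 308, -294, -154, -196, 322] -> [54, 313, -289, -149, -191, 327] -> [54, 313, 327]
  [15, -36, 19, -6, 10, -4, -41, 41, -5] -> [105, -252, 133, -42, 70, -28, -287, 287, -35] -> [110, -247, 138, -37, 75, -23, -282, 292, -30] -> [110, 138, 75, 292]
  [28, 49, -16] -> [196, 343, -112] -> [201, 348, -107] -> [201, 348]
  [22, 9, -11, 16, 32, -33, 45, -15, 4] -> [154, 63, -77, 112, 224, -231, 315, -105, 28] -> [159, 68, -72, 117, 229, -226, 320, -100, 33] -> [159, 68, 117, 229, 320, 33]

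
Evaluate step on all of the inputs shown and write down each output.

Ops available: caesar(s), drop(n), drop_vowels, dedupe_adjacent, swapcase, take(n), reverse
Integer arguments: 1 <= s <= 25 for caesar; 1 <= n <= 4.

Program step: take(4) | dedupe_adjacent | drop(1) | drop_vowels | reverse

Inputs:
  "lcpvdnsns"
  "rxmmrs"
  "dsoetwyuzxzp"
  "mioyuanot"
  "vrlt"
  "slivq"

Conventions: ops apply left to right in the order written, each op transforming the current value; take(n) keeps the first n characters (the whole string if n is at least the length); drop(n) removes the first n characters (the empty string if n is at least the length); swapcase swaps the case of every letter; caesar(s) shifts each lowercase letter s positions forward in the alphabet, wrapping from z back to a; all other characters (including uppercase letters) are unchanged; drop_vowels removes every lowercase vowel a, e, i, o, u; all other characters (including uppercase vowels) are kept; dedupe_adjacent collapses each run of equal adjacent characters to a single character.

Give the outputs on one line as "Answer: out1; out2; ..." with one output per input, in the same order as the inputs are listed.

"vpc"; "mx"; "s"; "y"; "tlr"; "vl"

Execution, op by op:
  "lcpvdnsns" -> "lcpv" -> "lcpv" -> "cpv" -> "cpv" -> "vpc"
  "rxmmrs" -> "rxmm" -> "rxm" -> "xm" -> "xm" -> "mx"
  "dsoetwyuzxzp" -> "dsoe" -> "dsoe" -> "soe" -> "s" -> "s"
  "mioyuanot" -> "mioy" -> "mioy" -> "ioy" -> "y" -> "y"
  "vrlt" -> "vrlt" -> "vrlt" -> "rlt" -> "rlt" -> "tlr"
  "slivq" -> "sliv" -> "sliv" -> "liv" -> "lv" -> "vl"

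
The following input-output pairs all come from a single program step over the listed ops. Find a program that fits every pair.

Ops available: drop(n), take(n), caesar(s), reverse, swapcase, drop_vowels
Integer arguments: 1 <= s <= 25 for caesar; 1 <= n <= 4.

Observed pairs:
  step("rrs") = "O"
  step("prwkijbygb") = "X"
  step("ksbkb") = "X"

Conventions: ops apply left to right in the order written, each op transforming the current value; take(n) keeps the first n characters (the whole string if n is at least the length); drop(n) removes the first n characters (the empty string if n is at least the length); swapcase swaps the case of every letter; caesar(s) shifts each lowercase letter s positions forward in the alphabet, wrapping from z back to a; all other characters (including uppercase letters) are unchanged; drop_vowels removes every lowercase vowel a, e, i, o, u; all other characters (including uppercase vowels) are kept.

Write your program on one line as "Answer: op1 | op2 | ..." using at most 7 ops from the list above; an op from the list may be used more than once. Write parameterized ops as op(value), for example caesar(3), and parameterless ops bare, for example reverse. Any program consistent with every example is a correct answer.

reverse | drop_vowels | caesar(22) | swapcase | take(4) | take(1)

Check, running the answer program on each example:
  "rrs" -> "srr" -> "srr" -> "onn" -> "ONN" -> "ONN" -> "O"
  "prwkijbygb" -> "bgybjikwrp" -> "bgybjkwrp" -> "xcuxfgsnl" -> "XCUXFGSNL" -> "XCUX" -> "X"
  "ksbkb" -> "bkbsk" -> "bkbsk" -> "xgxog" -> "XGXOG" -> "XGXO" -> "X"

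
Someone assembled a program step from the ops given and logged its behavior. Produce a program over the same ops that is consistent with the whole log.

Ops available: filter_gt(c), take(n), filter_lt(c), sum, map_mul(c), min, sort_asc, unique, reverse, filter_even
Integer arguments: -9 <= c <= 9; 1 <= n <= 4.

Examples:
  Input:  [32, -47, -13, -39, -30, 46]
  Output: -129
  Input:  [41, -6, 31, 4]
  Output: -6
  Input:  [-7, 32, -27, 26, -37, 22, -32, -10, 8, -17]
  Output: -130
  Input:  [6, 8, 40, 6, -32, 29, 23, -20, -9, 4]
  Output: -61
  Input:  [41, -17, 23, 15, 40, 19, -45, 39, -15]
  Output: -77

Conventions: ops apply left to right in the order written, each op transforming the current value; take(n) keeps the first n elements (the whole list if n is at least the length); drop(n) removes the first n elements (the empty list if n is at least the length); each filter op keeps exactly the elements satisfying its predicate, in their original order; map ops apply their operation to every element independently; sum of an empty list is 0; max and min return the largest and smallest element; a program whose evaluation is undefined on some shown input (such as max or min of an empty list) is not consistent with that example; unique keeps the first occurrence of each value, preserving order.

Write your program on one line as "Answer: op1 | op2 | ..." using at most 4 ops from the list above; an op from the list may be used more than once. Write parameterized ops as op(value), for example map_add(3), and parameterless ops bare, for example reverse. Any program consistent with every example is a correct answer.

reverse | filter_lt(-3) | sum

Check, running the answer program on each example:
  [32, -47, -13, -39, -30, 46] -> [46, -30, -39, -13, -47, 32] -> [-30, -39, -13, -47] -> -129
  [41, -6, 31, 4] -> [4, 31, -6, 41] -> [-6] -> -6
  [-7, 32, -27, 26, -37, 22, -32, -10, 8, -17] -> [-17, 8, -10, -32, 22, -37, 26, -27, 32, -7] -> [-17, -10, -32, -37, -27, -7] -> -130
  [6, 8, 40, 6, -32, 29, 23, -20, -9, 4] -> [4, -9, -20, 23, 29, -32, 6, 40, 8, 6] -> [-9, -20, -32] -> -61
  [41, -17, 23, 15, 40, 19, -45, 39, -15] -> [-15, 39, -45, 19, 40, 15, 23, -17, 41] -> [-15, -45, -17] -> -77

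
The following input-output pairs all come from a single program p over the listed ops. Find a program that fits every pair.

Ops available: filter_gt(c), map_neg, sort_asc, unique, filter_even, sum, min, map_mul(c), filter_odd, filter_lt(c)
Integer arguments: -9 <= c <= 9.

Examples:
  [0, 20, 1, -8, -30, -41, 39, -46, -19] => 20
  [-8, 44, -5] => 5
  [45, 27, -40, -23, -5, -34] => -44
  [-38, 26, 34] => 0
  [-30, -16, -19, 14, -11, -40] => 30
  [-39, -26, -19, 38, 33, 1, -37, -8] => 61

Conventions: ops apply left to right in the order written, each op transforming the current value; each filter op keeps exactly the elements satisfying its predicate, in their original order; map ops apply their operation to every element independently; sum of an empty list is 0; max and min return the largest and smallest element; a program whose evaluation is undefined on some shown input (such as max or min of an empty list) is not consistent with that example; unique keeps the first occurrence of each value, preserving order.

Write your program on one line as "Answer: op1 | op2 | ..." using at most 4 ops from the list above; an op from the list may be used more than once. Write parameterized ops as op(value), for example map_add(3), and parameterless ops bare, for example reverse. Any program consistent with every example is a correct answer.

map_neg | sort_asc | filter_odd | sum

Check, running the answer program on each example:
  [0, 20, 1, -8, -30, -41, 39, -46, -19] -> [0, -20, -1, 8, 30, 41, -39, 46, 19] -> [-39, -20, -1, 0, 8, 19, 30, 41, 46] -> [-39, -1, 19, 41] -> 20
  [-8, 44, -5] -> [8, -44, 5] -> [-44, 5, 8] -> [5] -> 5
  [45, 27, -40, -23, -5, -34] -> [-45, -27, 40, 23, 5, 34] -> [-45, -27, 5, 23, 34, 40] -> [-45, -27, 5, 23] -> -44
  [-38, 26, 34] -> [38, -26, -34] -> [-34, -26, 38] -> [] -> 0
  [-30, -16, -19, 14, -11, -40] -> [30, 16, 19, -14, 11, 40] -> [-14, 11, 16, 19, 30, 40] -> [11, 19] -> 30
  [-39, -26, -19, 38, 33, 1, -37, -8] -> [39, 26, 19, -38, -33, -1, 37, 8] -> [-38, -33, -1, 8, 19, 26, 37, 39] -> [-33, -1, 19, 37, 39] -> 61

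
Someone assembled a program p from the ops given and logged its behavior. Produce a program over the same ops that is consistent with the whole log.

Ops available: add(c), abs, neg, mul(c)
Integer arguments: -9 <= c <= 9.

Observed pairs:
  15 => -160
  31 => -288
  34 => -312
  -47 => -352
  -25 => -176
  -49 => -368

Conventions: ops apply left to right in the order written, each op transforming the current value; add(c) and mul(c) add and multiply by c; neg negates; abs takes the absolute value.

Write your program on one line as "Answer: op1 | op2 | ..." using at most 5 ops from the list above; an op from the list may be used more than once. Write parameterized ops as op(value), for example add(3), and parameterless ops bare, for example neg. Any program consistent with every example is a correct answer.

add(4) | abs | mul(8) | neg | add(-8)

Check, running the answer program on each example:
  15 -> 19 -> 19 -> 152 -> -152 -> -160
  31 -> 35 -> 35 -> 280 -> -280 -> -288
  34 -> 38 -> 38 -> 304 -> -304 -> -312
  -47 -> -43 -> 43 -> 344 -> -344 -> -352
  -25 -> -21 -> 21 -> 168 -> -168 -> -176
  -49 -> -45 -> 45 -> 360 -> -360 -> -368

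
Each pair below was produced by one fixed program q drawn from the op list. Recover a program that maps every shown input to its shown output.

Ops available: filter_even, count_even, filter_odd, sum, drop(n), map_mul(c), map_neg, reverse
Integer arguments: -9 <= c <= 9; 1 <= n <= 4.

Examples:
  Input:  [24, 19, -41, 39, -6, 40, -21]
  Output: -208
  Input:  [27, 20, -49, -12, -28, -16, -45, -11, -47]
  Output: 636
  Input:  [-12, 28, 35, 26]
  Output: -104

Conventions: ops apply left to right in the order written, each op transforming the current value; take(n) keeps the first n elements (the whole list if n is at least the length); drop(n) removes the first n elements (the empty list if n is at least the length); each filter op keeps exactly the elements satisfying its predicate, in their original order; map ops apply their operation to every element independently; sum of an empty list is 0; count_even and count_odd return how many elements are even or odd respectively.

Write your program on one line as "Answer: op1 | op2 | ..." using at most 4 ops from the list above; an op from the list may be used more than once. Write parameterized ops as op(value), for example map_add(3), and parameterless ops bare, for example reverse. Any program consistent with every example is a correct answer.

map_mul(-4) | drop(3) | sum

Check, running the answer program on each example:
  [24, 19, -41, 39, -6, 40, -21] -> [-96, -76, 164, -156, 24, -160, 84] -> [-156, 24, -160, 84] -> -208
  [27, 20, -49, -12, -28, -16, -45, -11, -47] -> [-108, -80, 196, 48, 112, 64, 180, 44, 188] -> [48, 112, 64, 180, 44, 188] -> 636
  [-12, 28, 35, 26] -> [48, -112, -140, -104] -> [-104] -> -104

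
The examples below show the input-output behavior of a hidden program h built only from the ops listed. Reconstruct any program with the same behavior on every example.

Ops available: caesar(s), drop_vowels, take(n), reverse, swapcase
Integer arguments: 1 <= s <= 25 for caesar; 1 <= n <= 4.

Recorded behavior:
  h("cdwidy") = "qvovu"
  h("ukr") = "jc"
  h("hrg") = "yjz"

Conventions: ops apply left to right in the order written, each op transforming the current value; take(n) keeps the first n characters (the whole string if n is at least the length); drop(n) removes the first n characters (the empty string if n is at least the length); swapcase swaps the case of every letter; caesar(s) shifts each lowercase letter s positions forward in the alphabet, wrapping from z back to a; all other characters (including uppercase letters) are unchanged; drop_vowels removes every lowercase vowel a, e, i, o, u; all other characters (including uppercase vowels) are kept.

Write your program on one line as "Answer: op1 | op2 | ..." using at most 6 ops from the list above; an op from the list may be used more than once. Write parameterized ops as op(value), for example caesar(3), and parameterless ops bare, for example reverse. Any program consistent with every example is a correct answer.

reverse | drop_vowels | reverse | caesar(18) | reverse

Check, running the answer program on each example:
  "cdwidy" -> "ydiwdc" -> "ydwdc" -> "cdwdy" -> "uvovq" -> "qvovu"
  "ukr" -> "rku" -> "rk" -> "kr" -> "cj" -> "jc"
  "hrg" -> "grh" -> "grh" -> "hrg" -> "zjy" -> "yjz"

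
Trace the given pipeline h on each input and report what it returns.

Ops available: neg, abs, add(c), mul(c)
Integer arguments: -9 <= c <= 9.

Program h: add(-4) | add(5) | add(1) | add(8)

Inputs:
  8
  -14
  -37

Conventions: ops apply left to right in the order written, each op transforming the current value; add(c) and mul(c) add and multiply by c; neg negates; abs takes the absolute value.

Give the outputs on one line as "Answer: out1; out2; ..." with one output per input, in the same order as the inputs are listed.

Execution, op by op:
  8 -> 4 -> 9 -> 10 -> 18
  -14 -> -18 -> -13 -> -12 -> -4
  -37 -> -41 -> -36 -> -35 -> -27

18; -4; -27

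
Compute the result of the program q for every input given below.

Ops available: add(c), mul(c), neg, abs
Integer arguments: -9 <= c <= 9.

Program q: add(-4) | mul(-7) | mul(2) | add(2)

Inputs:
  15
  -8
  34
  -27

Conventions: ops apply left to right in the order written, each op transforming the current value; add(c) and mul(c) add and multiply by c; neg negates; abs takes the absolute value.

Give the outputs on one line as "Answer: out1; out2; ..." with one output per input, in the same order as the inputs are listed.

Execution, op by op:
  15 -> 11 -> -77 -> -154 -> -152
  -8 -> -12 -> 84 -> 168 -> 170
  34 -> 30 -> -210 -> -420 -> -418
  -27 -> -31 -> 217 -> 434 -> 436

-152; 170; -418; 436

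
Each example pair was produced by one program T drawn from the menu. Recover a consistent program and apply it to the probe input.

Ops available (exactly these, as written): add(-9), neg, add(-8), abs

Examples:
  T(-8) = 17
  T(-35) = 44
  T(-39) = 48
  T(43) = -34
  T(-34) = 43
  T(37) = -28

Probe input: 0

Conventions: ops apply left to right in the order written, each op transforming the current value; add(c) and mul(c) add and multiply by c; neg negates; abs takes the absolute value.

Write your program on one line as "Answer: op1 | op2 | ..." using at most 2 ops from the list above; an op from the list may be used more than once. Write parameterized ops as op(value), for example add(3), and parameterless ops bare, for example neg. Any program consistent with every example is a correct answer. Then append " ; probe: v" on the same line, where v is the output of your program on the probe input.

add(-9) | neg ; probe: 9

Check, running the answer program on each example:
  -8 -> -17 -> 17
  -35 -> -44 -> 44
  -39 -> -48 -> 48
  43 -> 34 -> -34
  -34 -> -43 -> 43
  37 -> 28 -> -28
  probe: 0 -> -9 -> 9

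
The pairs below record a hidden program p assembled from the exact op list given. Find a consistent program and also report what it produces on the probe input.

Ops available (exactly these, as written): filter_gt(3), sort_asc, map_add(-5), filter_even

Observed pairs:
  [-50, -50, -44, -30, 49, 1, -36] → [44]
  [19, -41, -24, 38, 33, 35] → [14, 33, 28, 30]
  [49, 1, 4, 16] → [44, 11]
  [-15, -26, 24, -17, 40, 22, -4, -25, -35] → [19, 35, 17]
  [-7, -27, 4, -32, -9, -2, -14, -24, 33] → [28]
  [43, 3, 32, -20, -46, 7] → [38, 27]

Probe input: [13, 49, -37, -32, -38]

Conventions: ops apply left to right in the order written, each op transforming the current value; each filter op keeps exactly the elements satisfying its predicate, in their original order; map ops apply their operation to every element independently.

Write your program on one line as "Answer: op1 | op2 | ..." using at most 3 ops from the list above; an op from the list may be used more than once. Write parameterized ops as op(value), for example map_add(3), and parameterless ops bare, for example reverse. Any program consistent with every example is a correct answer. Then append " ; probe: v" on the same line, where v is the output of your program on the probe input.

map_add(-5) | filter_gt(3) ; probe: [8, 44]

Check, running the answer program on each example:
  [-50, -50, -44, -30, 49, 1, -36] -> [-55, -55, -49, -35, 44, -4, -41] -> [44]
  [19, -41, -24, 38, 33, 35] -> [14, -46, -29, 33, 28, 30] -> [14, 33, 28, 30]
  [49, 1, 4, 16] -> [44, -4, -1, 11] -> [44, 11]
  [-15, -26, 24, -17, 40, 22, -4, -25, -35] -> [-20, -31, 19, -22, 35, 17, -9, -30, -40] -> [19, 35, 17]
  [-7, -27, 4, -32, -9, -2, -14, -24, 33] -> [-12, -32, -1, -37, -14, -7, -19, -29, 28] -> [28]
  [43, 3, 32, -20, -46, 7] -> [38, -2, 27, -25, -51, 2] -> [38, 27]
  probe: [13, 49, -37, -32, -38] -> [8, 44, -42, -37, -43] -> [8, 44]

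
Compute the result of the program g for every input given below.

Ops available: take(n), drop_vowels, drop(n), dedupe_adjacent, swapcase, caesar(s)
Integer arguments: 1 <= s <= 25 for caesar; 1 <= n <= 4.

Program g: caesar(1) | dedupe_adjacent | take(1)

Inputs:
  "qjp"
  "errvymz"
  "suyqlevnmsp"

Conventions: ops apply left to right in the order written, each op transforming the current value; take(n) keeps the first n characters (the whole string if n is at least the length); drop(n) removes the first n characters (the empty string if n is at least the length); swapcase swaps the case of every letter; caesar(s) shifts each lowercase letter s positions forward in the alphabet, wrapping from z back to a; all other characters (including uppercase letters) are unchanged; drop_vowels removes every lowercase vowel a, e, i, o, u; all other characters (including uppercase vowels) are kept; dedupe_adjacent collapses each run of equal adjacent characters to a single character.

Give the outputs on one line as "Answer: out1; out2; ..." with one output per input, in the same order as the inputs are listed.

"r"; "f"; "t"

Execution, op by op:
  "qjp" -> "rkq" -> "rkq" -> "r"
  "errvymz" -> "fsswzna" -> "fswzna" -> "f"
  "suyqlevnmsp" -> "tvzrmfwontq" -> "tvzrmfwontq" -> "t"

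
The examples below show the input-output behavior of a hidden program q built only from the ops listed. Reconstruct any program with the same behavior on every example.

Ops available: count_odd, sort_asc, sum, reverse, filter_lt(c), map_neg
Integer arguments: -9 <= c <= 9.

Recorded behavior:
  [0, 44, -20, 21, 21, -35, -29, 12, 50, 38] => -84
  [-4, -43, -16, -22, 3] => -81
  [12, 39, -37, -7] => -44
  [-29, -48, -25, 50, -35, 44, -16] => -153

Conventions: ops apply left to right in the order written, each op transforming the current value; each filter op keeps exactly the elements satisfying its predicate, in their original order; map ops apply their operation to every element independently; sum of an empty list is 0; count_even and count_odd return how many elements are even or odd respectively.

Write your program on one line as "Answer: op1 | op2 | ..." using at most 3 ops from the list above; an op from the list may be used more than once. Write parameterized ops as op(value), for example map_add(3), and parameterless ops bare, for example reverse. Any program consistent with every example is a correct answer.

filter_lt(-4) | reverse | sum

Check, running the answer program on each example:
  [0, 44, -20, 21, 21, -35, -29, 12, 50, 38] -> [-20, -35, -29] -> [-29, -35, -20] -> -84
  [-4, -43, -16, -22, 3] -> [-43, -16, -22] -> [-22, -16, -43] -> -81
  [12, 39, -37, -7] -> [-37, -7] -> [-7, -37] -> -44
  [-29, -48, -25, 50, -35, 44, -16] -> [-29, -48, -25, -35, -16] -> [-16, -35, -25, -48, -29] -> -153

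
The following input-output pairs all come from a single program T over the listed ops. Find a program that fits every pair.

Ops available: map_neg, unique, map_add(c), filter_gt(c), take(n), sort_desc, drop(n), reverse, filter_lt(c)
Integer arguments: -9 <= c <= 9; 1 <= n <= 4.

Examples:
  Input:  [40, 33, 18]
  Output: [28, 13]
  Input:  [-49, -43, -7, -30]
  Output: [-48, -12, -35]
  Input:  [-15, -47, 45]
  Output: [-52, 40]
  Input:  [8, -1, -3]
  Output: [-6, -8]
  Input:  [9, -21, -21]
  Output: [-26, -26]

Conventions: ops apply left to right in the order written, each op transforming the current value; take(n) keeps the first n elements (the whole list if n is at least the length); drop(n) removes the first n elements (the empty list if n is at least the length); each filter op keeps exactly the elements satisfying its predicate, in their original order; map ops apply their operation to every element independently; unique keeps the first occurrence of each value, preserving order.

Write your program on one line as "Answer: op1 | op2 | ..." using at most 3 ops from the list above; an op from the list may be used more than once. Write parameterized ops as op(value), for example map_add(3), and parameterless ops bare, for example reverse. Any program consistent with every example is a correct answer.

map_add(-1) | drop(1) | map_add(-4)

Check, running the answer program on each example:
  [40, 33, 18] -> [39, 32, 17] -> [32, 17] -> [28, 13]
  [-49, -43, -7, -30] -> [-50, -44, -8, -31] -> [-44, -8, -31] -> [-48, -12, -35]
  [-15, -47, 45] -> [-16, -48, 44] -> [-48, 44] -> [-52, 40]
  [8, -1, -3] -> [7, -2, -4] -> [-2, -4] -> [-6, -8]
  [9, -21, -21] -> [8, -22, -22] -> [-22, -22] -> [-26, -26]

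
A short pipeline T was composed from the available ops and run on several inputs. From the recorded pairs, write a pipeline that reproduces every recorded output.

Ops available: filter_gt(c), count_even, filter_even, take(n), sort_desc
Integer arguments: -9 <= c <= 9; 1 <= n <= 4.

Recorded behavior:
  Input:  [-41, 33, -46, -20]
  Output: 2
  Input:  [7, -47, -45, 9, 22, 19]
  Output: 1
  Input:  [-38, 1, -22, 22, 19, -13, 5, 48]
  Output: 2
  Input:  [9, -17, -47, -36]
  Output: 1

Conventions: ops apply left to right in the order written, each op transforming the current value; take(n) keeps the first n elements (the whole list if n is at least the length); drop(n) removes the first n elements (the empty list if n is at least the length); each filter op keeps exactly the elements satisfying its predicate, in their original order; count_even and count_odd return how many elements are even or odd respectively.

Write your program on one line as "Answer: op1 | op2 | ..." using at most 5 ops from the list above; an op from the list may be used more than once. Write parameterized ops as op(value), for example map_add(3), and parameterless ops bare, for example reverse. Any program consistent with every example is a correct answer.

sort_desc | take(4) | filter_even | count_even

Check, running the answer program on each example:
  [-41, 33, -46, -20] -> [33, -20, -41, -46] -> [33, -20, -41, -46] -> [-20, -46] -> 2
  [7, -47, -45, 9, 22, 19] -> [22, 19, 9, 7, -45, -47] -> [22, 19, 9, 7] -> [22] -> 1
  [-38, 1, -22, 22, 19, -13, 5, 48] -> [48, 22, 19, 5, 1, -13, -22, -38] -> [48, 22, 19, 5] -> [48, 22] -> 2
  [9, -17, -47, -36] -> [9, -17, -36, -47] -> [9, -17, -36, -47] -> [-36] -> 1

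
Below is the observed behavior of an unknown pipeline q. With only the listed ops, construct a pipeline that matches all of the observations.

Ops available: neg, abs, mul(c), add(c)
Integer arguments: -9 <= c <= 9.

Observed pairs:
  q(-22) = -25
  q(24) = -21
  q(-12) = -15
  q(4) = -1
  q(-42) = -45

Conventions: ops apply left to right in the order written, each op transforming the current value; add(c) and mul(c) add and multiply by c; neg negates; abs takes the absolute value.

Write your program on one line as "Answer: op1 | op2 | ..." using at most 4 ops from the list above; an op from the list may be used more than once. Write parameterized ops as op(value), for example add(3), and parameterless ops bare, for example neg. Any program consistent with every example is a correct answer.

neg | add(3) | abs | neg

Check, running the answer program on each example:
  -22 -> 22 -> 25 -> 25 -> -25
  24 -> -24 -> -21 -> 21 -> -21
  -12 -> 12 -> 15 -> 15 -> -15
  4 -> -4 -> -1 -> 1 -> -1
  -42 -> 42 -> 45 -> 45 -> -45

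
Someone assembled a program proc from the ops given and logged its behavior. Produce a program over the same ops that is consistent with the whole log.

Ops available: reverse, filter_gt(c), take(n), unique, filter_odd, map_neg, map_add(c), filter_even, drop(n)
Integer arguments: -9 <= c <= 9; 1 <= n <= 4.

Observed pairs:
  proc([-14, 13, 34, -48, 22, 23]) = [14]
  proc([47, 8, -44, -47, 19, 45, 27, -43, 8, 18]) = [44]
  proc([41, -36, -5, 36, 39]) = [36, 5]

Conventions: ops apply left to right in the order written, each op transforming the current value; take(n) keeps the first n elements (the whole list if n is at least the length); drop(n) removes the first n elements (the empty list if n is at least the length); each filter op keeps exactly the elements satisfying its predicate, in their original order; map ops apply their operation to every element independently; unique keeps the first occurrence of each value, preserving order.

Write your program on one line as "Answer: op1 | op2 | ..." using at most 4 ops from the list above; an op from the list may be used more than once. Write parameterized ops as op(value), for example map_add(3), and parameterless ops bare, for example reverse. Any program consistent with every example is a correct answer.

unique | take(3) | map_neg | filter_gt(-4)

Check, running the answer program on each example:
  [-14, 13, 34, -48, 22, 23] -> [-14, 13, 34, -48, 22, 23] -> [-14, 13, 34] -> [14, -13, -34] -> [14]
  [47, 8, -44, -47, 19, 45, 27, -43, 8, 18] -> [47, 8, -44, -47, 19, 45, 27, -43, 18] -> [47, 8, -44] -> [-47, -8, 44] -> [44]
  [41, -36, -5, 36, 39] -> [41, -36, -5, 36, 39] -> [41, -36, -5] -> [-41, 36, 5] -> [36, 5]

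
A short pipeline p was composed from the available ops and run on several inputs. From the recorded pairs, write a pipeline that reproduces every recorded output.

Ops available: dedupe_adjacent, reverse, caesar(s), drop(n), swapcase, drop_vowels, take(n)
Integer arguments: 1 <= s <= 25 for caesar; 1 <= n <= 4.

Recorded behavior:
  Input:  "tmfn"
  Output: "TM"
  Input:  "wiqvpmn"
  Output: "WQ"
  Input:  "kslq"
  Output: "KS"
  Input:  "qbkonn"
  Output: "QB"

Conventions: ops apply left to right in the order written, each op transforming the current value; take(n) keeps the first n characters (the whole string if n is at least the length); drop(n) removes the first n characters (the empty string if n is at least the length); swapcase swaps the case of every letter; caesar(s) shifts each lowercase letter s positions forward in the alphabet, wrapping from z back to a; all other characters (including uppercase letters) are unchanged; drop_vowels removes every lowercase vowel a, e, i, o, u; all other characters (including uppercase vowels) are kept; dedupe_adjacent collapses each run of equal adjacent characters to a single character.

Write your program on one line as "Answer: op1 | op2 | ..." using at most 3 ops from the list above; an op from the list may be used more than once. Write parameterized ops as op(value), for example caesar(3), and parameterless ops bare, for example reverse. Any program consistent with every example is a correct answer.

drop_vowels | swapcase | take(2)

Check, running the answer program on each example:
  "tmfn" -> "tmfn" -> "TMFN" -> "TM"
  "wiqvpmn" -> "wqvpmn" -> "WQVPMN" -> "WQ"
  "kslq" -> "kslq" -> "KSLQ" -> "KS"
  "qbkonn" -> "qbknn" -> "QBKNN" -> "QB"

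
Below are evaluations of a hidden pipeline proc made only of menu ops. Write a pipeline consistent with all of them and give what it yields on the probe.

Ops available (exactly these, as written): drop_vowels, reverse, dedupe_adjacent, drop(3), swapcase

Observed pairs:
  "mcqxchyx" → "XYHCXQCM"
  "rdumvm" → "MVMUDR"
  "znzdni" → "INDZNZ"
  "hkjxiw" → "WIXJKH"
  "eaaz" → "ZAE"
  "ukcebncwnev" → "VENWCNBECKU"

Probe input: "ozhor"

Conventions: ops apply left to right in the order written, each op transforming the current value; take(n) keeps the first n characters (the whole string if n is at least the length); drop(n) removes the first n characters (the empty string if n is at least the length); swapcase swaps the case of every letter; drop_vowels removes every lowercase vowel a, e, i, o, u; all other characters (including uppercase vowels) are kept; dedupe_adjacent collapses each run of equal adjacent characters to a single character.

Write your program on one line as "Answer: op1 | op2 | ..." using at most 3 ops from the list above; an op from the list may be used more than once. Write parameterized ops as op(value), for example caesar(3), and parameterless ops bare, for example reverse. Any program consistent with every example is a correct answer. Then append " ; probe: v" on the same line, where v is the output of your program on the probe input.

reverse | dedupe_adjacent | swapcase ; probe: "ROHZO"

Check, running the answer program on each example:
  "mcqxchyx" -> "xyhcxqcm" -> "xyhcxqcm" -> "XYHCXQCM"
  "rdumvm" -> "mvmudr" -> "mvmudr" -> "MVMUDR"
  "znzdni" -> "indznz" -> "indznz" -> "INDZNZ"
  "hkjxiw" -> "wixjkh" -> "wixjkh" -> "WIXJKH"
  "eaaz" -> "zaae" -> "zae" -> "ZAE"
  "ukcebncwnev" -> "venwcnbecku" -> "venwcnbecku" -> "VENWCNBECKU"
  probe: "ozhor" -> "rohzo" -> "rohzo" -> "ROHZO"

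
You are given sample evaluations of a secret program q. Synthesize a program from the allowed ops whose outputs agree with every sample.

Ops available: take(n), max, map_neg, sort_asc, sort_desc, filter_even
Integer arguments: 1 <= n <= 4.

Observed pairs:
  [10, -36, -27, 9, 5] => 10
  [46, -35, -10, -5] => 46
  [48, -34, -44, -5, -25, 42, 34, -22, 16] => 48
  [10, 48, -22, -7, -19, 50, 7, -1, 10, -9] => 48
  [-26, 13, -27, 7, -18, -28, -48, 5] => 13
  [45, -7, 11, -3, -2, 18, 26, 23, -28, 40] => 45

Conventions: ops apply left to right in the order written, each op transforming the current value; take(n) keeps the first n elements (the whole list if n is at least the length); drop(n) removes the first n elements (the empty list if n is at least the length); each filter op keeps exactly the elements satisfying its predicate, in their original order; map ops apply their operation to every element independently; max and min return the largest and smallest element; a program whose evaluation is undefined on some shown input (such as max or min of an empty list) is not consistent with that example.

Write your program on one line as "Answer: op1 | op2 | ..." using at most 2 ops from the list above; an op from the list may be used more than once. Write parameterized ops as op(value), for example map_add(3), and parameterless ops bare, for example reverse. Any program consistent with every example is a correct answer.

take(3) | max

Check, running the answer program on each example:
  [10, -36, -27, 9, 5] -> [10, -36, -27] -> 10
  [46, -35, -10, -5] -> [46, -35, -10] -> 46
  [48, -34, -44, -5, -25, 42, 34, -22, 16] -> [48, -34, -44] -> 48
  [10, 48, -22, -7, -19, 50, 7, -1, 10, -9] -> [10, 48, -22] -> 48
  [-26, 13, -27, 7, -18, -28, -48, 5] -> [-26, 13, -27] -> 13
  [45, -7, 11, -3, -2, 18, 26, 23, -28, 40] -> [45, -7, 11] -> 45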